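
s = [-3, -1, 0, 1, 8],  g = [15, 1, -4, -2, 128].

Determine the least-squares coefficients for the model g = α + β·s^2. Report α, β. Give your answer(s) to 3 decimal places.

Normal-equation sums: Σ1 = 5, Σs^2 = 75, Σs^2·s^2 = 4179.
Right-hand side: Σg = 138, Σs^2·g = 8326.
Eliminating β: 4179·(row 1) − 75·(row 2) gives 15270·α = 4179·138 − 75·8326 = -47748, so α = -7958/2545.
Then β = (8326 − 75·(-7958/2545))/4179 = 3128/1527.

α = -3.127, β = 2.048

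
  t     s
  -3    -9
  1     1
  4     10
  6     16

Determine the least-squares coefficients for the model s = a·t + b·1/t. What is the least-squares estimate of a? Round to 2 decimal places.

a = 2.74

Forming XᵀX = [[62, 4]; [4, 173/144]] and Xᵀs = [164, 55/6]ᵀ gives XᵀX·[a, b]ᵀ = Xᵀs.
det = 62·(173/144) − 4² = 4211/72.
a = (164·(173/144) − 4·(55/6))/(4211/72) = 11546/4211; b = (62·(55/6) − 4·164)/(4211/72) = -6312/4211.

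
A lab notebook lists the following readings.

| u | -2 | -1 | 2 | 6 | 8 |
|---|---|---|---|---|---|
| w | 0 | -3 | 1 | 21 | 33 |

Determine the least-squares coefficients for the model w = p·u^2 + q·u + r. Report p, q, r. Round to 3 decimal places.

p = 0.470, q = 0.685, r = -1.617

Compute the Gram sums: Σu^2·u^2 = 5425, Σu^2·u = 727, Σu^2 = 109, Σu·u = 109, Σu = 13, Σ1 = 5.
And Σu^2·w = 2869, Σu·w = 395, Σw = 52.
XᵀX·[p, q, r]ᵀ = Xᵀw becomes [[5425, 727, 109]; [727, 109, 13]; [109, 13, 5]]·[p, q, r]ᵀ = [2869, 395, 52]ᵀ.
Solving the 3×3 system (Gaussian elimination) gives p = 38137/81222, q = 55637/81222, r = -21889/13537.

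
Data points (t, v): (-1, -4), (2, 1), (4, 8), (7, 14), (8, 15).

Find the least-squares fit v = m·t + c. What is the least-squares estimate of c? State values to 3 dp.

Compute the Gram sums: Σt·t = 134, Σt = 20, Σ1 = 5.
Moment sums: Σt·v = 256, Σv = 34.
So MᵀM·[m, c]ᵀ = Mᵀv: [[134, 20]; [20, 5]]·[m, c]ᵀ = [256, 34]ᵀ.
Eliminating c: 5·(row 1) − 20·(row 2) gives 270·m = 5·256 − 20·34 = 600, so m = 20/9.
Then c = (34 − 20·(20/9))/5 = -94/45.

c = -2.089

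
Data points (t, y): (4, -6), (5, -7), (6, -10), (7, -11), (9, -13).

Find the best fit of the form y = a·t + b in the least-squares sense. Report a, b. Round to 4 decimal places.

a = -1.4595, b = -0.3514

Entries of XᵀX: Σt·t = 207, Σt = 31, Σ1 = 5.
Moment sums: Σt·y = -313, Σy = -47.
Eliminating b: 5·(row 1) − 31·(row 2) gives 74·a = 5·(-313) − 31·(-47) = -108, so a = -54/37.
Then b = ((-47) − 31·(-54/37))/5 = -13/37.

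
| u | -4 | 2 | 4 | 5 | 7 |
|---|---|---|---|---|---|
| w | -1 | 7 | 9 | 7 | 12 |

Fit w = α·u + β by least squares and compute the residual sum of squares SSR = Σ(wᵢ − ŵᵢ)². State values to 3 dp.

SSR = 7.308

Compute the Gram sums: Σu·u = 110, Σu = 14, Σ1 = 5.
Right-hand side: Σu·w = 173, Σw = 34.
Normal equations: [[110, 14]; [14, 5]]·[α, β]ᵀ = [173, 34]ᵀ.
Determinant 110·5 − 14² = 354.
α = (173·5 − 14·34)/354 = 389/354; β = (110·34 − 14·173)/354 = 659/177.
Residuals: -58/177, 191/177, 52/59, -785/354, 69/118; SSR = 2587/354.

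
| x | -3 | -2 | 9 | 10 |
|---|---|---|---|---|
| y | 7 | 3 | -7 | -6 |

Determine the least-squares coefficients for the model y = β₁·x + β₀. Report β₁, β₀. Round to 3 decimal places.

Sums needed: Σx·x = 194, Σx = 14, Σ1 = 4.
Moment sums: Σx·y = -150, Σy = -3.
So AᵀA·[β₁, β₀]ᵀ = Aᵀy: [[194, 14]; [14, 4]]·[β₁, β₀]ᵀ = [-150, -3]ᵀ.
Δ = 194·4 − 14² = 580.
β₁ = ((-150)·4 − 14·(-3))/580 = -279/290; β₀ = (194·(-3) − 14·(-150))/580 = 759/290.

β₁ = -0.962, β₀ = 2.617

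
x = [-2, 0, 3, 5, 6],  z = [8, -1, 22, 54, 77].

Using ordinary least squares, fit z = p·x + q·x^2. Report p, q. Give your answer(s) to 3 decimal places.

p = 0.576, q = 2.054

MᵀM·[p, q]ᵀ = Mᵀz reads: 74·p + 360·q = 782;  360·p + 2018·q = 4352.
Determinant 74·2018 − 360² = 19732.
p = (782·2018 − 360·4352)/19732 = 2839/4933; q = (74·4352 − 360·782)/19732 = 10132/4933.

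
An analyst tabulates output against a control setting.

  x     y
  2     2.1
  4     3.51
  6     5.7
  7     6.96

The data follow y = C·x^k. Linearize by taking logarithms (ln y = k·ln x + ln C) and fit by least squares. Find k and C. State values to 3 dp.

Taking logs, ln y = k·ln x + ln C, so regress ln y on ln x.
Σln x = 5.8171, Σ(ln x)² = 9.3992, Σln y = 5.6782, Σln x·ln y = 9.1488.
Equations: 9.3992·k + 5.8171·ln C = 9.1488;  5.8171·k + 4·ln C = 5.6782.
Solving (det = 3.7582): k = 0.94851, ln C = 0.04016, so C = exp(0.04016) = 1.04097.

k = 0.949, C = 1.041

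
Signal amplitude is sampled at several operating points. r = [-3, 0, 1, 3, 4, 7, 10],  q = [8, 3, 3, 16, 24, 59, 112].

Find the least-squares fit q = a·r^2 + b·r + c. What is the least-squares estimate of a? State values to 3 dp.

Normal-equation sums: Σr^2·r^2 = 12820, Σr^2·r = 1408, Σr^2 = 184, Σr·r = 184, Σr = 22, Σ1 = 7.
Moment sums: Σr^2·q = 14694, Σr·q = 1656, Σq = 225.
Solving the 3×3 system (Gaussian elimination) gives a = 21499/22218, b = 28241/22218, c = 10046/3703.

a = 0.968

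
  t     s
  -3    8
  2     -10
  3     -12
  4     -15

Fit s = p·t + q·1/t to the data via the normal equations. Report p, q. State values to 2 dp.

XᵀX·[p, q]ᵀ = Xᵀs reads: 38·p + 4·q = -140;  4·p + (77/144)·q = -185/12.
(Σt·t = 38, Σt·1/t = 4, Σ1/t·1/t = 77/144, Σt·s = -140, Σ1/t·s = -185/12.)
det = 38·(77/144) − 4² = 311/72.
p = ((-140)·(77/144) − 4·(-185/12))/(311/72) = -950/311; q = (38·(-185/12) − 4·(-140))/(311/72) = -1860/311.

p = -3.05, q = -5.98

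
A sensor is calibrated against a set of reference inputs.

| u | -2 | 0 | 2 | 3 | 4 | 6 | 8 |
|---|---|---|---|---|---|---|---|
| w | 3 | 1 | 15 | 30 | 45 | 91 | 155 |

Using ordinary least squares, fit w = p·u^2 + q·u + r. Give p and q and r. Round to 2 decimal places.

Setting ∂/∂p … = 0 gives: 5761·p + 819·q + 133·r = 14258;  819·p + 133·q + 21·r = 2080;  133·p + 21·q + 7·r = 340.
Solving the 3×3 system (Gaussian elimination) gives p = 719/357, q = 52/17, r = 403/357.

p = 2.01, q = 3.06, r = 1.13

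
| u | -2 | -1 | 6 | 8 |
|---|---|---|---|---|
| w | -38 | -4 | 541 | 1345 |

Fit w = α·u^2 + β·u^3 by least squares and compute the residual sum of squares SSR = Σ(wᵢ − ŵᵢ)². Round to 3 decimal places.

From the data, Σu^2·u^2 = 5409, Σu^2·u^3 = 40511, Σu^3·u^3 = 308865.
And Σu^2·w = 105400, Σu^3·w = 805804.
So MᵀM·[α, β]ᵀ = Mᵀw: [[5409, 40511]; [40511, 308865]]·[α, β]ᵀ = [105400, 805804]ᵀ.
Δ = 5409·308865 − 40511² = 29509664.
α = (105400·308865 − 40511·805804)/29509664 = -22388711/7377416; β = (5409·805804 − 40511·105400)/29509664 = 22183609/7377416.
Residuals: -3329523/1844354, 1882832/922177, 1379027/1844354, -313223/922177; SSR = 14942955/1844354.

SSR = 8.102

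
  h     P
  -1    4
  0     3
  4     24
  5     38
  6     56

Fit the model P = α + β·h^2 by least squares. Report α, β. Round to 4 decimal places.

Entries of MᵀM: Σ1 = 5, Σh^2 = 78, Σh^2·h^2 = 2178.
Moment sums: ΣP = 125, Σh^2·P = 3354.
Normal equations: [[5, 78]; [78, 2178]]·[α, β]ᵀ = [125, 3354]ᵀ.
Determinant 5·2178 − 78² = 4806.
α = (125·2178 − 78·3354)/4806 = 197/89; β = (5·3354 − 78·125)/4806 = 130/89.

α = 2.2135, β = 1.4607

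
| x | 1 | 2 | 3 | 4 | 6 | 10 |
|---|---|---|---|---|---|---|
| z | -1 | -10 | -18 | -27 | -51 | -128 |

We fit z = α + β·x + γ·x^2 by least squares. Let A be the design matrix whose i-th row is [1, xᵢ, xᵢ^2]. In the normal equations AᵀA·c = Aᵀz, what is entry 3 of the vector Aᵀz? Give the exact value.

-15271

Entry 3 ↔ basis x^2, so (Aᵀz)_{3} = Σᵢ (x^2)·zᵢ = (1)·(-1) + (4)·(-10) + (9)·(-18) + (16)·(-27) + (36)·(-51) + (100)·(-128) = -15271.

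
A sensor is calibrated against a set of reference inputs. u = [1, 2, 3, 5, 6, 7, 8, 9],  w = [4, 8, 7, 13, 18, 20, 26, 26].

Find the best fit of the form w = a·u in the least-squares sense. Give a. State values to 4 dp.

Normal-equation sums: Σu·u = 269.
And Σu·w = 796.
MᵀM·[a]ᵀ = Mᵀw becomes [[269]]·[a]ᵀ = [796]ᵀ.
a = 796/269 = 2.95911.

a = 2.9591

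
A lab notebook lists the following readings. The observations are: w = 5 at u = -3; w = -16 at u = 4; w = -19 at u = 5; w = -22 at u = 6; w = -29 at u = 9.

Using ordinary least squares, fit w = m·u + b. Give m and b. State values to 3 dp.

m = -2.878, b = -4.112

Normal-equation sums: Σu·u = 167, Σu = 21, Σ1 = 5.
Right-hand side: Σu·w = -567, Σw = -81.
Δ = 167·5 − 21² = 394.
m = ((-567)·5 − 21·(-81))/394 = -567/197; b = (167·(-81) − 21·(-567))/394 = -810/197.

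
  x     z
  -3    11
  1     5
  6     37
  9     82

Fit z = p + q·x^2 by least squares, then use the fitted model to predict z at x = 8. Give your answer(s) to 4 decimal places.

ẑ = 65.0507

Compute the Gram sums: Σ1 = 4, Σx^2 = 127, Σx^2·x^2 = 7939.
And Σz = 135, Σx^2·z = 8078.
Normal equations: [[4, 127]; [127, 7939]]·[p, q]ᵀ = [135, 8078]ᵀ.
Eliminating q: 7939·(row 1) − 127·(row 2) gives 15627·p = 7939·135 − 127·8078 = 45859, so p = 45859/15627.
Then q = (8078 − 127·(45859/15627))/7939 = 15167/15627.
At x = 8: ẑ = (45859/15627)·(1) + (15167/15627)·(64) = 338849/5209.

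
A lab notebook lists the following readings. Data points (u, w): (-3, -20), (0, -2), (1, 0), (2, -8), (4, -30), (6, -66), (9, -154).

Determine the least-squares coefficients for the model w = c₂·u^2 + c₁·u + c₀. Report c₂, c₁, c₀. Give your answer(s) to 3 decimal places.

c₂ = -1.964, c₁ = 0.677, c₀ = -0.597

Setting ∂/∂c₂ … = 0 gives: 8211·c₂ + 991·c₁ + 147·c₀ = -15542;  991·c₂ + 147·c₁ + 19·c₀ = -1858;  147·c₂ + 19·c₁ + 7·c₀ = -280.
Row-reducing yields c₂ = -238013/121198, c₁ = 11719/17314, c₀ = -36154/60599.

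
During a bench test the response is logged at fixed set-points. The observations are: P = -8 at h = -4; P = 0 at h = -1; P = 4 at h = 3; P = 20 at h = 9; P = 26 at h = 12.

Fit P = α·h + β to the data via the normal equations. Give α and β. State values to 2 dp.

Sums needed: Σh·h = 251, Σh = 19, Σ1 = 5.
Moment sums: Σh·P = 536, ΣP = 42.
So AᵀA·[α, β]ᵀ = AᵀP: [[251, 19]; [19, 5]]·[α, β]ᵀ = [536, 42]ᵀ.
Δ = 251·5 − 19² = 894.
α = (536·5 − 19·42)/894 = 941/447; β = (251·42 − 19·536)/894 = 179/447.

α = 2.11, β = 0.40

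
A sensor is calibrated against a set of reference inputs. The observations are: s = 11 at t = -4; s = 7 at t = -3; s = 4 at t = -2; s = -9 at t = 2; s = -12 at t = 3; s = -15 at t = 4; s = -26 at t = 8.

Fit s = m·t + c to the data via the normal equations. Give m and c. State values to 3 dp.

The normal equations are: 122·m + 8·c = -395;  8·m + 7·c = -40.
Eliminating c: 7·(row 1) − 8·(row 2) gives 790·m = 7·(-395) − 8·(-40) = -2445, so m = -489/158.
Then c = ((-40) − 8·(-489/158))/7 = -172/79.

m = -3.095, c = -2.177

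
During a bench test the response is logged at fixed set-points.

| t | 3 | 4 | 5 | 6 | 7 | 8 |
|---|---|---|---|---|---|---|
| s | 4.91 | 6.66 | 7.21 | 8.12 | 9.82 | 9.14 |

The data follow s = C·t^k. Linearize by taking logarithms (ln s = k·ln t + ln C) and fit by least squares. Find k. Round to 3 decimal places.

With ln sᵢ as the transformed response and ln tᵢ as the regressor:
AᵀA = [[17.0401, 9.9115]; [9.9115, 6]], rhs = [20.3551, 12.0543]ᵀ  (here Σln t = 9.9115, Σ(ln t)² = 17.0401, Σln s = 12.0543, Σln t·ln s = 20.3551).
Δ = 17.0401·6 − (9.9115)² = 4.0036; k = (20.3551·6 − 9.9115·12.0543)/4.0036 = 0.66317, ln C = (17.0401·12.0543 − 9.9115·20.3551)/4.0036 = 0.91355.

k = 0.663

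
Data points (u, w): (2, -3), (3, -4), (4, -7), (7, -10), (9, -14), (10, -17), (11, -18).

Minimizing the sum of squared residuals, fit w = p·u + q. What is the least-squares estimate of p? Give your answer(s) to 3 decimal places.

p = -1.676

With design matrix A, AᵀA = [[380, 46]; [46, 7]] and Aᵀw = [-610, -73]ᵀ.
Determinant 380·7 − 46² = 544.
p = ((-610)·7 − 46·(-73))/544 = -57/34; q = (380·(-73) − 46·(-610))/544 = 10/17.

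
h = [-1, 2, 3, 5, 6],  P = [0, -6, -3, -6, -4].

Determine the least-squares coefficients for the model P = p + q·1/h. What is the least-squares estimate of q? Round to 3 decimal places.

q = -3.594

XᵀX·[p, q]ᵀ = XᵀP reads: 5·p + (1/5)·q = -19;  (1/5)·p + (643/450)·q = -88/15.
(Σ1 = 5, Σ1/h = 1/5, Σ1/h·1/h = 643/450, ΣP = -19, Σ1/h·P = -88/15.)
Eliminating q: (643/450)·(row 1) − (1/5)·(row 2) gives (3197/450)·p = (643/450)·(-19) − (1/5)·(-88/15) = -11689/450, so p = -11689/3197.
Then q = ((-88/15) − (1/5)·(-11689/3197))/(643/450) = -11490/3197.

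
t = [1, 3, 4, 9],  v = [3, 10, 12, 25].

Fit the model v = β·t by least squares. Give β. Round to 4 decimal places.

β = 2.8598

The normal system AᵀA·[β]ᵀ = Aᵀv is [[107]]·[β]ᵀ = [306]ᵀ.
Hence β = 306 / 107 ≈ 2.85981.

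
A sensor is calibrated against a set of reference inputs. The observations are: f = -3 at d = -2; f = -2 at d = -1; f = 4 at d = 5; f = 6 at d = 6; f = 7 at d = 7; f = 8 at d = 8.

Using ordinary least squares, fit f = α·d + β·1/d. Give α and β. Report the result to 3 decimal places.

α = 0.949, β = 1.186

With design matrix A, AᵀA = [[179, 6]; [6, 955249/705600]] and Aᵀf = [177, 73/10]ᵀ.
Δ = 179·(955249/705600) − 6² = 145587971/705600.
α = (177·(955249/705600) − 6·(73/10))/(145587971/705600) = 138173793/145587971; β = (179·(73/10) − 6·177)/(145587971/705600) = 172660320/145587971.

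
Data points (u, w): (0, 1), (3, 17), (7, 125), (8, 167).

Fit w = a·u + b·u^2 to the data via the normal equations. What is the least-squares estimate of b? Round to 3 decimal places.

b = 3.040

Forming MᵀM = [[122, 882]; [882, 6578]] and Mᵀw = [2262, 16966]ᵀ gives MᵀM·[a, b]ᵀ = Mᵀw.
det = 122·6578 − 882² = 24592.
a = (2262·6578 − 882·16966)/24592 = -5286/1537; b = (122·16966 − 882·2262)/24592 = 4673/1537.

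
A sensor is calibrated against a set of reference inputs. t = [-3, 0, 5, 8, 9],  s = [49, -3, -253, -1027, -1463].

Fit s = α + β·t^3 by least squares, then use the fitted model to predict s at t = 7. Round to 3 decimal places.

ŝ = -689.855

Compute the Gram sums: Σ1 = 5, Σt^3 = 1339, Σt^3·t^3 = 809939.
Moment sums: Σs = -2697, Σt^3·s = -1625299.
Normal equations: [[5, 1339]; [1339, 809939]]·[α, β]ᵀ = [-2697, -1625299]ᵀ.
Eliminating β: 809939·(row 1) − 1339·(row 2) gives 2256774·α = 809939·(-2697) − 1339·(-1625299) = -8130122, so α = -312697/86799.
Then β = ((-1625299) − 1339·(-312697/86799))/809939 = -173662/86799.
At t = 7: ŝ = (-312697/86799)·(1) + (-173662/86799)·(343) = -59878763/86799.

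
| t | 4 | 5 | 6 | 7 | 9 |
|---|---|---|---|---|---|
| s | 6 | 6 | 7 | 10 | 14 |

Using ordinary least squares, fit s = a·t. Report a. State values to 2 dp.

From the data, Σt·t = 207.
Right-hand side: Σt·s = 292.
Hence a = 292 / 207 ≈ 1.41063.

a = 1.41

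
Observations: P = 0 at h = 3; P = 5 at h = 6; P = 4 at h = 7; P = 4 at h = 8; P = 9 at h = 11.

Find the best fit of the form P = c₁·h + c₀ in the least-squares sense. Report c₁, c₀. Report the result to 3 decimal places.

c₁ = 1.029, c₀ = -2.806

Compute the Gram sums: Σh·h = 279, Σh = 35, Σ1 = 5.
Right-hand side: Σh·P = 189, ΣP = 22.
Eliminating c₀: 5·(row 1) − 35·(row 2) gives 170·c₁ = 5·189 − 35·22 = 175, so c₁ = 35/34.
Then c₀ = (22 − 35·(35/34))/5 = -477/170.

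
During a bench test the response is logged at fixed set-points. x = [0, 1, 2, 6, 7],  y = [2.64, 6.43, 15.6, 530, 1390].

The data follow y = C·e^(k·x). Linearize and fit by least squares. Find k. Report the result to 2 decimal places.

Let Y = ln y. Fitting Y = k·x + ln C by least squares:
XᵀX = [[90.0000, 16.0000]; [16.0000, 5]], rhs = [95.6522, 19.0890]ᵀ  (here Σx = 16.0000, Σ(x)² = 90.0000, Σln y = 19.0890, Σx·ln y = 95.6522).
Slope k = (n·Σx·ln y − Σx·Σln y)/(n·Σ(x)² − (Σx)²) = (5·95.6522 − 16.0000·19.0890)/194.0000 = 0.89092; ln C = (Σln y − k·Σx)/n = 0.96686.

k = 0.89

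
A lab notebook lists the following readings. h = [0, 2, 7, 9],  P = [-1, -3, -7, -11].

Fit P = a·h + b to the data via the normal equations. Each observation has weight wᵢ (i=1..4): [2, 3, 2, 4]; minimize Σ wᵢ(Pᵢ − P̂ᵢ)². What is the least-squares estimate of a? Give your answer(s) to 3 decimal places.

Normal-equation sums: Σwᵢ·h·h = 434, Σwᵢ·h = 56, Σwᵢ·1 = 11.
And Σwᵢ·h·P = -512, Σwᵢ·P = -69.
So AᵀWA·[a, b]ᵀ = AᵀWP: [[434, 56]; [56, 11]]·[a, b]ᵀ = [-512, -69]ᵀ.
Eliminating b: 11·(row 1) − 56·(row 2) gives 1638·a = 11·(-512) − 56·(-69) = -1768, so a = -68/63.
Then b = ((-69) − 56·(-68/63))/11 = -7/9.

a = -1.079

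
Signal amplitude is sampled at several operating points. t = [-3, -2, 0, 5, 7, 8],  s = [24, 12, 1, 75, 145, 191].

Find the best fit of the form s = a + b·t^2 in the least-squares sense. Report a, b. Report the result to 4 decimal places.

AᵀA·[a, b]ᵀ = Aᵀs reads: 6·a + 151·b = 448;  151·a + 7219·b = 21468.
Determinant 6·7219 − 151² = 20513.
a = (448·7219 − 151·21468)/20513 = -7556/20513; b = (6·21468 − 151·448)/20513 = 61160/20513.

a = -0.3684, b = 2.9815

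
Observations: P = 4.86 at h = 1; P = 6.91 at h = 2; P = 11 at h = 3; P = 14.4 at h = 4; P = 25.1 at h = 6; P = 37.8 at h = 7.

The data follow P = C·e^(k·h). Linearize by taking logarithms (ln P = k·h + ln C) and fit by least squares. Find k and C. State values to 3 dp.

Linearized form: ln P = k·h + ln C. From the 6 transformed points,
XᵀX = [[115.0000, 23.0000]; [23.0000, 6]], rhs = [68.0729, 15.4343]ᵀ  (here Σh = 23.0000, Σ(h)² = 115.0000, Σln P = 15.4343, Σh·ln P = 68.0729).
Δ = 115.0000·6 − (23.0000)² = 161.0000; k = (68.0729·6 − 23.0000·15.4343)/161.0000 = 0.33198, ln C = (115.0000·15.4343 − 23.0000·68.0729)/161.0000 = 1.29980, so C = exp(1.29980) = 3.66856.

k = 0.332, C = 3.669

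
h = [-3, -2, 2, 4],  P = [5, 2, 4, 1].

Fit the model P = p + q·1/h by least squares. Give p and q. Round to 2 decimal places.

p = 2.99, q = -0.25

Setting ∂/∂p … = 0 gives: 4·p + (-1/12)·q = 12;  (-1/12)·p + (97/144)·q = -5/12.
Determinant 4·(97/144) − (-1/12)² = 43/16.
p = (12·(97/144) − (-1/12)·(-5/12))/(43/16) = 1159/387; q = (4·(-5/12) − (-1/12)·12)/(43/16) = -32/129.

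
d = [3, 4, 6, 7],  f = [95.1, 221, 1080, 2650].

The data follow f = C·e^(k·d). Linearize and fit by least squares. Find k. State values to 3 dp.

With ln fᵢ as the transformed response and dᵢ as the regressor:
Σd = 20.0000, Σ(d)² = 110.0000, Σln f = 24.8201, Σd·ln f = 132.3419.
Equations: 110.0000·k + 20.0000·ln C = 132.3419;  20.0000·k + 4·ln C = 24.8201.
Slope k = (n·Σd·ln f − Σd·Σln f)/(n·Σ(d)² − (Σd)²) = (4·132.3419 − 20.0000·24.8201)/40.0000 = 0.82413; ln C = (Σln f − k·Σd)/n = 2.08437.

k = 0.824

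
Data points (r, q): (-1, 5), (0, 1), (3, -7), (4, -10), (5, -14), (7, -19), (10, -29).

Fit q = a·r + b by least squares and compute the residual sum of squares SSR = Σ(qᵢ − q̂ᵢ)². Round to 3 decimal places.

Compute the Gram sums: Σr·r = 200, Σr = 28, Σ1 = 7.
Moment sums: Σr·q = -559, Σq = -73.
MᵀM·[a, b]ᵀ = Mᵀq becomes [[200, 28]; [28, 7]]·[a, b]ᵀ = [-559, -73]ᵀ.
det = 200·7 − 28² = 616.
a = ((-559)·7 − 28·(-73))/616 = -267/88; b = (200·(-73) − 28·(-559))/616 = 263/154.
Residuals: 159/616, -109/154, 243/616, 3/7, -331/616, 327/616, -113/308; SSR = 993/616.

SSR = 1.612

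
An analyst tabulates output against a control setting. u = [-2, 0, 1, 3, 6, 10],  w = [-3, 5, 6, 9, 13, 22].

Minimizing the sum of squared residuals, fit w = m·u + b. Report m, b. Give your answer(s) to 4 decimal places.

Normal-equation sums: Σu·u = 150, Σu = 18, Σ1 = 6.
Right-hand side: Σu·w = 337, Σw = 52.
So MᵀM·[m, b]ᵀ = Mᵀw: [[150, 18]; [18, 6]]·[m, b]ᵀ = [337, 52]ᵀ.
Eliminating b: 6·(row 1) − 18·(row 2) gives 576·m = 6·337 − 18·52 = 1086, so m = 181/96.
Then b = (52 − 18·(181/96))/6 = 289/96.

m = 1.8854, b = 3.0104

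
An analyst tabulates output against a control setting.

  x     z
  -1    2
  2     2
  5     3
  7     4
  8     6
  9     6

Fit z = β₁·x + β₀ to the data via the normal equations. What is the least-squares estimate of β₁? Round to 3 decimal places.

With design matrix M, MᵀM = [[224, 30]; [30, 6]] and Mᵀz = [147, 23]ᵀ.
det = 224·6 − 30² = 444.
β₁ = (147·6 − 30·23)/444 = 16/37; β₀ = (224·23 − 30·147)/444 = 371/222.

β₁ = 0.432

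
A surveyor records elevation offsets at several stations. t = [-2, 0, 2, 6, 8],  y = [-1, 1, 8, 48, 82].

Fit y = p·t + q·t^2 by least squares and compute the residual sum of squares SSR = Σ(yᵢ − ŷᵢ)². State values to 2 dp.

AᵀA·[p, q]ᵀ = Aᵀy reads: 108·p + 728·q = 962;  728·p + 5424·q = 7004.
(Σt·t = 108, Σt·t^2 = 728, Σt^2·t^2 = 5424, Σt·y = 962, Σt^2·y = 7004.)
Eliminating q: 5424·(row 1) − 728·(row 2) gives 55808·p = 5424·962 − 728·7004 = 118976, so p = 1859/872.
Then q = (7004 − 728·(1859/872))/5424 = 1753/1744.
Residuals: -165/218, 1, -31/109, -213/218, 67/109; SSR = 651/218.

SSR = 2.99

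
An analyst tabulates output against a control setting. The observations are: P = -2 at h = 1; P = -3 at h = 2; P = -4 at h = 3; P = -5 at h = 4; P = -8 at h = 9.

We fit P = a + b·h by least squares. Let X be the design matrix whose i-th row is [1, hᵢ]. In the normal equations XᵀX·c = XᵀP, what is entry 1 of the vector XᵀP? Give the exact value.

Entry 1 ↔ basis 1, so (XᵀP)_{1} = Σᵢ Pᵢ = (1)·(-2) + (1)·(-3) + (1)·(-4) + (1)·(-5) + (1)·(-8) = -22.

-22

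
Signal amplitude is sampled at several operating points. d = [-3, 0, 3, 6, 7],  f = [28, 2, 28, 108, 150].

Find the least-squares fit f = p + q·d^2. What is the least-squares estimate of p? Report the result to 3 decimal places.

p = 1.153

Sums needed: Σ1 = 5, Σd^2 = 103, Σd^2·d^2 = 3859.
Right-hand side: Σf = 316, Σd^2·f = 11742.
So XᵀX·[p, q]ᵀ = Xᵀf: [[5, 103]; [103, 3859]]·[p, q]ᵀ = [316, 11742]ᵀ.
det = 5·3859 − 103² = 8686.
p = (316·3859 − 103·11742)/8686 = 5009/4343; q = (5·11742 − 103·316)/8686 = 13081/4343.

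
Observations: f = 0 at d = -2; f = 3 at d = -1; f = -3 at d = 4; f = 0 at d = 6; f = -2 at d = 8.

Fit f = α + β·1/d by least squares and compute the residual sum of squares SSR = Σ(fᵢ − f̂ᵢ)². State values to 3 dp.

From the data, Σ1 = 5, Σ1/d = -23/24, Σ1/d·1/d = 781/576.
Right-hand side: Σf = -2, Σ1/d·f = -4.
XᵀX·[α, β]ᵀ = Xᵀf becomes [[5, -23/24]; [-23/24, 781/576]]·[α, β]ᵀ = [-2, -4]ᵀ.
det = 5·(781/576) − (-23/24)² = 211/36.
α = ((-2)·(781/576) − (-23/24)·(-4))/(211/36) = -1885/1688; β = (5·(-4) − (-23/24)·(-2))/(211/36) = -789/211.
Residuals: -1271/1688, 637/1688, -1601/1688, 2937/1688, -351/844; SSR = 4059/844.

SSR = 4.809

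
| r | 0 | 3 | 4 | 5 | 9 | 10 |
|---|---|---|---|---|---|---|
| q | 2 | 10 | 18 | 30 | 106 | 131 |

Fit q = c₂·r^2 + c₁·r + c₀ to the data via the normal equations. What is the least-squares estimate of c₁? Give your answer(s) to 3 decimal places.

Setting ∂/∂c₂ … = 0 gives: 17523·c₂ + 1945·c₁ + 231·c₀ = 22814;  1945·c₂ + 231·c₁ + 31·c₀ = 2516;  231·c₂ + 31·c₁ + 6·c₀ = 297.
(Σr^2·r^2 = 17523, Σr^2·r = 1945, Σr^2 = 231, Σr·r = 231, Σr = 31, Σ1 = 6, Σr^2·q = 22814, Σr·q = 2516, Σq = 297.)
Inverting the 3×3 Gram matrix, [c₂, c₁, c₀]ᵀ = [25669/17439, -10230/5813, 33539/17439]ᵀ.

c₁ = -1.760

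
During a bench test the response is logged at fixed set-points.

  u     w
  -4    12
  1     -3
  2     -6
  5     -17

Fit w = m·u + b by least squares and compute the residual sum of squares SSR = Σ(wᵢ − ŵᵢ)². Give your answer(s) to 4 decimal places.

The normal equations are: 46·m + 4·b = -148;  4·m + 4·b = -14.
(Σu·u = 46, Σu = 4, Σ1 = 4, Σu·w = -148, Σw = -14.)
Eliminating b: 4·(row 1) − 4·(row 2) gives 168·m = 4·(-148) − 4·(-14) = -536, so m = -67/21.
Then b = ((-14) − 4·(-67/21))/4 = -13/42.
Residuals: -19/42, 1/2, 29/42, -31/42; SSR = 31/21.

SSR = 1.4762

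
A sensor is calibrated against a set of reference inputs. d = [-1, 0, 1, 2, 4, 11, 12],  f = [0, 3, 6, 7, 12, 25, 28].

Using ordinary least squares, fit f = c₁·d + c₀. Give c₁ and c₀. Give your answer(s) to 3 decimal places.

Setting ∂/∂c₁ … = 0 gives: 287·c₁ + 29·c₀ = 679;  29·c₁ + 7·c₀ = 81.
(Σd·d = 287, Σd = 29, Σ1 = 7, Σd·f = 679, Σf = 81.)
Eliminating c₀: 7·(row 1) − 29·(row 2) gives 1168·c₁ = 7·679 − 29·81 = 2404, so c₁ = 601/292.
Then c₀ = (81 − 29·(601/292))/7 = 889/292.

c₁ = 2.058, c₀ = 3.045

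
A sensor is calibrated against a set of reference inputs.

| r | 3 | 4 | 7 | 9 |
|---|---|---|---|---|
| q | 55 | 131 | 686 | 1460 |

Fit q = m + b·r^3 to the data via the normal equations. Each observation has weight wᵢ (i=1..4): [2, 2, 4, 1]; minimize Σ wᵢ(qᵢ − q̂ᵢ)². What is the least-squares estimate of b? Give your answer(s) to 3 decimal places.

b = 1.999

The normal system XᵀWX·[m, b]ᵀ = XᵀWq is [[9, 2283]; [2283, 1011687]]·[m, b]ᵀ = [4576, 2025270]ᵀ.
Determinant 9·1011687 − 2283² = 3893094.
m = (4576·1011687 − 2283·2025270)/3893094 = 964717/648849; b = (9·2025270 − 2283·4576)/3893094 = 1296737/648849.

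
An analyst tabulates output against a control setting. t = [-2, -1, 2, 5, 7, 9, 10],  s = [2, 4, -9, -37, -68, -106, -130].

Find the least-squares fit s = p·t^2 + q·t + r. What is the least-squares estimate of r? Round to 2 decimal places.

Forming MᵀM = [[19620, 2196, 264]; [2196, 264, 30]; [264, 30, 7]] and Mᵀs = [-25867, -2941, -344]ᵀ gives MᵀM·[p, q, r]ᵀ = Mᵀs.
Inverting the 3×3 Gram matrix, [p, q, r]ᵀ = [-26935/25578, -43523/17052, 12883/8526]ᵀ.

r = 1.51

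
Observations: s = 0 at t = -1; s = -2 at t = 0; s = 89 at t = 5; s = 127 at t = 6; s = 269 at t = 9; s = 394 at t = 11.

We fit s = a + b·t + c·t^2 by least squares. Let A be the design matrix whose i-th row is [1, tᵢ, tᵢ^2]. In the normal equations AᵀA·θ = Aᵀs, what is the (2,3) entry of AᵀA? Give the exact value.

2400

Row 2 ↔ basis t, column 3 ↔ basis t^2, so (AᵀA)_{2,3} = Σᵢ (t)·(t^2) = (-1)·(1) + (0)·(0) + (5)·(25) + (6)·(36) + (9)·(81) + (11)·(121) = 2400.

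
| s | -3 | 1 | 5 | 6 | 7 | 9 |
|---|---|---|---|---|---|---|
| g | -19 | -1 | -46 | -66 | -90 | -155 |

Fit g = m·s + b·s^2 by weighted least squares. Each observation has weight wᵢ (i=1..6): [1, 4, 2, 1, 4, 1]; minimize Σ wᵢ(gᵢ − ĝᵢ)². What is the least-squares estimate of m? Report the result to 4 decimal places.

m = 0.8020

The normal system AᵀWA·[m, b]ᵀ = AᵀWg is [[376, 2544]; [2544, 18796]]·[m, b]ᵀ = [-4718, -35046]ᵀ.
Determinant 376·18796 − 2544² = 595360.
m = ((-4718)·18796 − 2544·(-35046))/595360 = 59687/74420; b = (376·(-35046) − 2544·(-4718))/595360 = -73419/37210.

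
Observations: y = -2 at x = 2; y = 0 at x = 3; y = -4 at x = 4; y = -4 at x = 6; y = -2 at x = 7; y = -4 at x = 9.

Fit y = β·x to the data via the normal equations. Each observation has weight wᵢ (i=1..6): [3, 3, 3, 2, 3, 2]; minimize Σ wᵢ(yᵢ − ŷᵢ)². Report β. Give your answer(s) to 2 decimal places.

β = -0.47

From the data, Σwᵢ·x·x = 468.
Moment sums: Σwᵢ·x·y = -222.
MᵀWM·[β]ᵀ = MᵀWy becomes [[468]]·[β]ᵀ = [-222]ᵀ.
Hence β = -222 / 468 ≈ -0.474359.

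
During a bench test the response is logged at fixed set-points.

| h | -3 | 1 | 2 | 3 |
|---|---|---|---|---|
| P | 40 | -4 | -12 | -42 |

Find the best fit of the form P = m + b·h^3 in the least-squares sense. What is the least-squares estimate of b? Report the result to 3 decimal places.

Entries of AᵀA: Σ1 = 4, Σh^3 = 9, Σh^3·h^3 = 1523.
Right-hand side: ΣP = -18, Σh^3·P = -2314.
So AᵀA·[m, b]ᵀ = AᵀP: [[4, 9]; [9, 1523]]·[m, b]ᵀ = [-18, -2314]ᵀ.
det = 4·1523 − 9² = 6011.
m = ((-18)·1523 − 9·(-2314))/6011 = -6588/6011; b = (4·(-2314) − 9·(-18))/6011 = -9094/6011.

b = -1.513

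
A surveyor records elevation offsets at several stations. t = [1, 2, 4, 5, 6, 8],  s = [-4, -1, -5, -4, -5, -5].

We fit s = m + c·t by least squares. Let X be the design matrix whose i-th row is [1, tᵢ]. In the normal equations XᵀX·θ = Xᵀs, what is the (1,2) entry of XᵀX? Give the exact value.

Row 1 ↔ basis 1, column 2 ↔ basis t, so (XᵀX)_{1,2} = Σᵢ t = (1)·(1) + (1)·(2) + (1)·(4) + (1)·(5) + (1)·(6) + (1)·(8) = 26.

26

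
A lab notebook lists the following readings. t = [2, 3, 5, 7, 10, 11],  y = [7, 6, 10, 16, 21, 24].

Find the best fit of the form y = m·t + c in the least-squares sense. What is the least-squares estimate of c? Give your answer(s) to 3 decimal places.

From the data, Σt·t = 308, Σt = 38, Σ1 = 6.
Moment sums: Σt·y = 668, Σy = 84.
Normal equations: [[308, 38]; [38, 6]]·[m, c]ᵀ = [668, 84]ᵀ.
Eliminating c: 6·(row 1) − 38·(row 2) gives 404·m = 6·668 − 38·84 = 816, so m = 204/101.
Then c = (84 − 38·(204/101))/6 = 122/101.

c = 1.208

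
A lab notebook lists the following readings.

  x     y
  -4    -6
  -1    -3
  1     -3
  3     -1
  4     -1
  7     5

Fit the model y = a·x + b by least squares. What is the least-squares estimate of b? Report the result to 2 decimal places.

From the data, Σx·x = 92, Σx = 10, Σ1 = 6.
Moment sums: Σx·y = 52, Σy = -9.
Eliminating b: 6·(row 1) − 10·(row 2) gives 452·a = 6·52 − 10·(-9) = 402, so a = 201/226.
Then b = ((-9) − 10·(201/226))/6 = -337/113.

b = -2.98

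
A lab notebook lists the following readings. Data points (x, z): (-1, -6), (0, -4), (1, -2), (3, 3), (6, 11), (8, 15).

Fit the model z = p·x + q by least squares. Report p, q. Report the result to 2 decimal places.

AᵀA·[p, q]ᵀ = Aᵀz reads: 111·p + 17·q = 199;  17·p + 6·q = 17.
Determinant 111·6 − 17² = 377.
p = (199·6 − 17·17)/377 = 905/377; q = (111·17 − 17·199)/377 = -1496/377.

p = 2.40, q = -3.97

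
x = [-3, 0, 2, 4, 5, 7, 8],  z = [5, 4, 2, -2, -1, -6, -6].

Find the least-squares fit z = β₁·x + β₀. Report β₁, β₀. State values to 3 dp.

β₁ = -1.103, β₀ = 3.053

With design matrix M, MᵀM = [[167, 23]; [23, 7]] and Mᵀz = [-114, -4]ᵀ.
det = 167·7 − 23² = 640.
β₁ = ((-114)·7 − 23·(-4))/640 = -353/320; β₀ = (167·(-4) − 23·(-114))/640 = 977/320.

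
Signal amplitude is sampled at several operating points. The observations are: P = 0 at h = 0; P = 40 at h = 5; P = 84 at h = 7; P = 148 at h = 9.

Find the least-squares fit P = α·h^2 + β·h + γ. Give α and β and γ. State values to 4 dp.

α = 2.1358, β = -2.8278, γ = 0.0838

From the data, Σh^2·h^2 = 9587, Σh^2·h = 1197, Σh^2 = 155, Σh·h = 155, Σh = 21, Σ1 = 4.
And Σh^2·P = 17104, Σh·P = 2120, ΣP = 272.
So XᵀX·[α, β, γ]ᵀ = XᵀP: [[9587, 1197, 155]; [1197, 155, 21]; [155, 21, 4]]·[α, β, γ]ᵀ = [17104, 2120, 272]ᵀ.
Inverting the 3×3 Gram matrix, [α, β, γ]ᵀ = [14265/6679, -18887/6679, 560/6679]ᵀ.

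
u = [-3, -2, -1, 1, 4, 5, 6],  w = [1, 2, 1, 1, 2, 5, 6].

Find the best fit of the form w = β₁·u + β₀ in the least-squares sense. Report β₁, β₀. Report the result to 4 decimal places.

From the data, Σu·u = 92, Σu = 10, Σ1 = 7.
Right-hand side: Σu·w = 62, Σw = 18.
So XᵀX·[β₁, β₀]ᵀ = Xᵀw: [[92, 10]; [10, 7]]·[β₁, β₀]ᵀ = [62, 18]ᵀ.
Δ = 92·7 − 10² = 544.
β₁ = (62·7 − 10·18)/544 = 127/272; β₀ = (92·18 − 10·62)/544 = 259/136.

β₁ = 0.4669, β₀ = 1.9044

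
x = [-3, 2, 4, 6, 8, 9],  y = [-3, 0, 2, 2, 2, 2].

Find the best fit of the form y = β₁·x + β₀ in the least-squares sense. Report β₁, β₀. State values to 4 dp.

The normal equations are: 210·β₁ + 26·β₀ = 63;  26·β₁ + 6·β₀ = 5.
(Σx·x = 210, Σx = 26, Σ1 = 6, Σx·y = 63, Σy = 5.)
Eliminating β₀: 6·(row 1) − 26·(row 2) gives 584·β₁ = 6·63 − 26·5 = 248, so β₁ = 31/73.
Then β₀ = (5 − 26·(31/73))/6 = -147/146.

β₁ = 0.4247, β₀ = -1.0068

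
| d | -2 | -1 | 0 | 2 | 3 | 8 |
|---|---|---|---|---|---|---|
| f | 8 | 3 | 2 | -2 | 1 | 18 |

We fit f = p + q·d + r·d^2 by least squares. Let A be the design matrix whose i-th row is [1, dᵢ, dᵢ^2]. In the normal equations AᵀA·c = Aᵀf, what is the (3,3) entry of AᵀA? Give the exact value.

Row 3 ↔ basis d^2, column 3 ↔ basis d^2, so (AᵀA)_{3,3} = Σᵢ (d^2)·(d^2) = (4)·(4) + (1)·(1) + (0)·(0) + (4)·(4) + (9)·(9) + (64)·(64) = 4210.

4210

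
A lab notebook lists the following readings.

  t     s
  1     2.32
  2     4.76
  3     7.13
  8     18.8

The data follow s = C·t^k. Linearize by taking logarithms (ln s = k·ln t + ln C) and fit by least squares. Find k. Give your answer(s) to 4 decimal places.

Linearized form: ln s = k·ln t + ln C. From the 4 transformed points,
Σln t = 3.8712, Σ(ln t)² = 6.0115, Σln s = 7.3000, Σln t·ln s = 9.3403.
Normal system: [[6.0115, 3.8712]; [3.8712, 4]]·[k, ln C]ᵀ = [9.3403, 7.3000]ᵀ.
Solving (det = 9.0597): k = 1.00460, ln C = 0.85274.

k = 1.0046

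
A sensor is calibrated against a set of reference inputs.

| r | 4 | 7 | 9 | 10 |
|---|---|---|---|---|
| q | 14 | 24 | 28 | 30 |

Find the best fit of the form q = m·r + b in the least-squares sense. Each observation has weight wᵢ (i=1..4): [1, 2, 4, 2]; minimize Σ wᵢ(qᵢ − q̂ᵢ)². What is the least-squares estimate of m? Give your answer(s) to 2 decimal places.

m = 2.57

Compute the Gram sums: Σwᵢ·r·r = 638, Σwᵢ·r = 74, Σwᵢ·1 = 9.
Moment sums: Σwᵢ·r·q = 2000, Σwᵢ·q = 234.
Δ = 638·9 − 74² = 266.
m = (2000·9 − 74·234)/266 = 18/7; b = (638·234 − 74·2000)/266 = 34/7.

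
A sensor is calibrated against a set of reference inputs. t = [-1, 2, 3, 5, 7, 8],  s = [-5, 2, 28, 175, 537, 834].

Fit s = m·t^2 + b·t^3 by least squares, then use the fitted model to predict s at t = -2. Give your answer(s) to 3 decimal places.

Compute the Gram sums: Σt^2·t^2 = 7220, Σt^2·t^3 = 52974, Σt^3·t^3 = 396212.
And Σt^2·s = 84319, Σt^3·s = 633851.
So XᵀX·[m, b]ᵀ = Xᵀs: [[7220, 52974]; [52974, 396212]]·[m, b]ᵀ = [84319, 633851]ᵀ.
Eliminating b: 396212·(row 1) − 52974·(row 2) gives 54405964·m = 396212·84319 − 52974·633851 = -169423246, so m = -84711623/27202982.
Then b = (633851 − 52974·(-84711623/27202982))/396212 = 54844757/27202982.
At t = -2: ŝ = (-84711623/27202982)·(4) + (54844757/27202982)·(-8) = -388802274/13601491.

ŝ = -28.585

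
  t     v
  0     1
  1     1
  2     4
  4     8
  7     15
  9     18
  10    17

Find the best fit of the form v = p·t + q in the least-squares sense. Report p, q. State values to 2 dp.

p = 1.85, q = 0.43

Setting ∂/∂p … = 0 gives: 251·p + 33·q = 478;  33·p + 7·q = 64.
(Σt·t = 251, Σt = 33, Σ1 = 7, Σt·v = 478, Σv = 64.)
Determinant 251·7 − 33² = 668.
p = (478·7 − 33·64)/668 = 617/334; q = (251·64 − 33·478)/668 = 145/334.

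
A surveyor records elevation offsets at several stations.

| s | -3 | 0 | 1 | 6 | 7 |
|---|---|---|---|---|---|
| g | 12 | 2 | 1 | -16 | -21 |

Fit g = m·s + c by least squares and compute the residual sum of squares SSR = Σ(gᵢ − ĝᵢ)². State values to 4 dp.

SSR = 4.6215

With design matrix A, AᵀA = [[95, 11]; [11, 5]] and Aᵀg = [-278, -22]ᵀ.
det = 95·5 − 11² = 354.
m = ((-278)·5 − 11·(-22))/354 = -574/177; c = (95·(-22) − 11·(-278))/354 = 484/177.
Residuals: -82/177, -130/177, 89/59, 128/177, -61/59; SSR = 818/177.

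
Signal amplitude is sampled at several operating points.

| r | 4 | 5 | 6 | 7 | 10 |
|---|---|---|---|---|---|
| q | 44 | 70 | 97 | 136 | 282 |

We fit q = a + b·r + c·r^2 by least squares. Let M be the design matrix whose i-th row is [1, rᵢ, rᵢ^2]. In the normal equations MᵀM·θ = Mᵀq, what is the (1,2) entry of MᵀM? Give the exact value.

Row 1 ↔ basis 1, column 2 ↔ basis r, so (MᵀM)_{1,2} = Σᵢ r = (1)·(4) + (1)·(5) + (1)·(6) + (1)·(7) + (1)·(10) = 32.

32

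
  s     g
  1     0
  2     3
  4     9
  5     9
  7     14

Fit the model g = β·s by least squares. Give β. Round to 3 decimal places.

β = 1.947

Sums needed: Σs·s = 95.
Right-hand side: Σs·g = 185.
β = 185/95 = 1.94737.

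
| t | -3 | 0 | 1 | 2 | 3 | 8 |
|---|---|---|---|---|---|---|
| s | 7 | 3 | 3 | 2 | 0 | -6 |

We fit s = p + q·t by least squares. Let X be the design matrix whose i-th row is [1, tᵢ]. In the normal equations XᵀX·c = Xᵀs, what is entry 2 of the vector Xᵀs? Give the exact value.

Entry 2 ↔ basis t, so (Xᵀs)_{2} = Σᵢ (t)·sᵢ = (-3)·(7) + (0)·(3) + (1)·(3) + (2)·(2) + (3)·(0) + (8)·(-6) = -62.

-62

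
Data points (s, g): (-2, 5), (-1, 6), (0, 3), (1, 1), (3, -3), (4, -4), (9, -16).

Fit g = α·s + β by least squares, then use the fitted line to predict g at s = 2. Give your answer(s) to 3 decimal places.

Normal-equation sums: Σs·s = 112, Σs = 14, Σ1 = 7.
Moment sums: Σs·g = -184, Σg = -8.
Δ = 112·7 − 14² = 588.
α = ((-184)·7 − 14·(-8))/588 = -2; β = (112·(-8) − 14·(-184))/588 = 20/7.
At s = 2: ĝ = (-2)·(2) + (20/7)·(1) = -8/7.

ĝ = -1.143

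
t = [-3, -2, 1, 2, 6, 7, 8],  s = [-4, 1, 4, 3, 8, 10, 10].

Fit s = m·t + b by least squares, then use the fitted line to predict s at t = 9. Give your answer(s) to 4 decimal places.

ŝ = 11.7129

The normal system XᵀX·[m, b]ᵀ = Xᵀs is [[167, 19]; [19, 7]]·[m, b]ᵀ = [218, 32]ᵀ.
Δ = 167·7 − 19² = 808.
m = (218·7 − 19·32)/808 = 459/404; b = (167·32 − 19·218)/808 = 601/404.
At t = 9: ŝ = (459/404)·(9) + (601/404)·(1) = 1183/101.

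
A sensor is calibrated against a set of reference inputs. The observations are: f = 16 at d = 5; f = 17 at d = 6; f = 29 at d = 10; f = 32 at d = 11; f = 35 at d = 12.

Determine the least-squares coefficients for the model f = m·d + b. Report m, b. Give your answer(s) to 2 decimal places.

m = 2.80, b = 1.12

The normal system XᵀX·[m, b]ᵀ = Xᵀf is [[426, 44]; [44, 5]]·[m, b]ᵀ = [1244, 129]ᵀ.
Determinant 426·5 − 44² = 194.
m = (1244·5 − 44·129)/194 = 272/97; b = (426·129 − 44·1244)/194 = 109/97.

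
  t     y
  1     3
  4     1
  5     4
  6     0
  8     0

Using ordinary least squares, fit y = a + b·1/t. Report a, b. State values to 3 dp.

Compute the Gram sums: Σ1 = 5, Σ1/t = 209/120, Σ1/t·1/t = 16501/14400.
For Mᵀy: Σy = 8, Σ1/t·y = 81/20.
Normal equations: [[5, 209/120]; [209/120, 16501/14400]]·[a, b]ᵀ = [8, 81/20]ᵀ.
Eliminating b: (16501/14400)·(row 1) − (209/120)·(row 2) gives (4853/1800)·a = (16501/14400)·8 − (209/120)·(81/20) = 15217/7200, so a = 15217/19412.
Then b = ((81/20) − (209/120)·(15217/19412))/(16501/14400) = 11370/4853.

a = 0.784, b = 2.343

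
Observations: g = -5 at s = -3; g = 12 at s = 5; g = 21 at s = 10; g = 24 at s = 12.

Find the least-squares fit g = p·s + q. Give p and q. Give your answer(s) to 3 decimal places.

From the data, Σs·s = 278, Σs = 24, Σ1 = 4.
Moment sums: Σs·g = 573, Σg = 52.
AᵀA·[p, q]ᵀ = Aᵀg becomes [[278, 24]; [24, 4]]·[p, q]ᵀ = [573, 52]ᵀ.
Eliminating q: 4·(row 1) − 24·(row 2) gives 536·p = 4·573 − 24·52 = 1044, so p = 261/134.
Then q = (52 − 24·(261/134))/4 = 88/67.

p = 1.948, q = 1.313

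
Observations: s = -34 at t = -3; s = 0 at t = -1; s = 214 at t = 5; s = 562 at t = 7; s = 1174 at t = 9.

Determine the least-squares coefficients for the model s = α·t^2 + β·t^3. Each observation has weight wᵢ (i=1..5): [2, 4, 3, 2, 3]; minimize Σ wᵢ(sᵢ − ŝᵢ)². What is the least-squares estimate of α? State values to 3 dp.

α = 0.962

MᵀWM·[α, β]ᵀ = MᵀWs reads: 26526·α + 219646·β = 355796;  219646·α + 1877958·β = 3035156.
(Σwᵢ·t^2·t^2 = 26526, Σwᵢ·t^2·t^3 = 219646, Σwᵢ·t^3·t^3 = 1877958, Σwᵢ·t^2·s = 355796, Σwᵢ·t^3·s = 3035156.)
Eliminating β: 1877958·(row 1) − 219646·(row 2) gives 1570348592·α = 1877958·355796 − 219646·3035156 = 1510069792, so α = 94379362/98146787.
Then β = (3035156 − 219646·(94379362/98146787))/1877958 = 147586240/98146787.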